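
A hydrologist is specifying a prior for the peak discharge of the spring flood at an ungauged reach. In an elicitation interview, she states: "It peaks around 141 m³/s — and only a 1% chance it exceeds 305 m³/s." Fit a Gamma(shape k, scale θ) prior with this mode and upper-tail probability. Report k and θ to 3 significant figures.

k ≈ 9.13, θ ≈ 17.4

Gamma(k,θ) with k>1 has mode (k−1)θ, so θ = 141/(k−1).
Need P(X < 305) = 0.99 with θ tied to k this way. Start at k = 2, θ = 141: P(X<305) ≈ 0.636.
Too low — raise k to concentrate. Iterating converges to k ≈ 9.13.
Then θ = 141/(9.13−1) ≈ 17.4.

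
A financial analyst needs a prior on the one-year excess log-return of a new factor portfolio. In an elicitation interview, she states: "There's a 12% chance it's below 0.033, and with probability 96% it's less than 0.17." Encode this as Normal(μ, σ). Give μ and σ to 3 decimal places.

The p-quantile of Normal(μ,σ) is μ + z_p·σ, with z_{0.12} = -1.175 and z_{0.96} = 1.751.
Eliminate σ: μ = (z₂·x₁ − z₁·x₂)/(z₂ − z₁) = (1.751·0.033 − (-1.175)·0.17)/2.926 = 0.088.
Then σ = (x₂ − x₁)/(z₂ − z₁) = (0.17 − 0.033)/2.926 = 0.047.

μ = 0.088, σ = 0.047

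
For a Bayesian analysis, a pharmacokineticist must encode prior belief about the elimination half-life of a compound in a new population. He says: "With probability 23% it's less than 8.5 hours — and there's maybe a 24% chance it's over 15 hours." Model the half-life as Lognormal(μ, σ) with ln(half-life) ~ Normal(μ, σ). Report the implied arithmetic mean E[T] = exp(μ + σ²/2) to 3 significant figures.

E[T] ≈ 12.3 hours

If T ~ Lognormal(μ,σ) then ln T ~ Normal(μ,σ), so the p-quantile of ln T is μ + z_p·σ.
ln(8.5) = 2.14 and ln(15) = 2.708; z_{0.23} = -0.7388, z_{0.76} = 0.7063.
σ = (2.708 − 2.14)/(0.7063 − (-0.7388)) = 0.393.
μ = 2.14 − (-0.7388)·0.393 = 2.430.
E[T] = exp(μ + σ²/2) = exp(2.430 + 0.0772) = 12.3 hours.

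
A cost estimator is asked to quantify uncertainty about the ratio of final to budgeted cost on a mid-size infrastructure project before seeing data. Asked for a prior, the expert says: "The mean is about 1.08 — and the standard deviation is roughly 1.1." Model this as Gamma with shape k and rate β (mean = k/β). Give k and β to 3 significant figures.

For Gamma(k, rate β): mean = k/β, variance = k/β², so CV = 1/√k.
CV = SD/mean = 1.1/1.08 = 1.019, hence k = 1/CV² = 0.964.
Then β = k/mean = 0.964/1.08 = 0.893.

k ≈ 0.964, β ≈ 0.893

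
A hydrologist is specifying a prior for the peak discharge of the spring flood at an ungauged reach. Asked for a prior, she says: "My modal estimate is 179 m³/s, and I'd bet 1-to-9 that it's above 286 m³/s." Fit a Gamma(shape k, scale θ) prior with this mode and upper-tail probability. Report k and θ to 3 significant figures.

k ≈ 9.55, θ ≈ 20.9

Gamma(k,θ) with k>1 has mode (k−1)θ, so θ = 179/(k−1).
Need P(X < 286) = 0.9 with θ tied to k this way. Start at k = 2, θ = 179: P(X<286) ≈ 0.474.
Too low — raise k to concentrate. Iterating converges to k ≈ 9.55.
Then θ = 179/(9.55−1) ≈ 20.9.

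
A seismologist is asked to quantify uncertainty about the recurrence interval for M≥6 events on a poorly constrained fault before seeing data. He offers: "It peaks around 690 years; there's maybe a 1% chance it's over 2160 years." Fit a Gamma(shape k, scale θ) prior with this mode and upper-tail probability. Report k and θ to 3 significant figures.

k ≈ 4.42, θ ≈ 202

Gamma(k,θ) with k>1 has mode (k−1)θ, so θ = 690/(k−1).
Need P(X < 2160) = 0.99 with θ tied to k this way. Start at k = 2, θ = 690: P(X<2160) ≈ 0.820.
Too low — raise k to concentrate. Iterating converges to k ≈ 4.42.
Then θ = 690/(4.42−1) ≈ 202.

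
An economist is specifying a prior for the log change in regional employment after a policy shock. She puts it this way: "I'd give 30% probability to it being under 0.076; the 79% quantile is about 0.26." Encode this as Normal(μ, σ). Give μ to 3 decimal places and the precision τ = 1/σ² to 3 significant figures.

The p-quantile of Normal(μ,σ) is μ + z_p·σ, with z_{0.3} = -0.5244 and z_{0.79} = 0.8064.
Eliminate σ: μ = (z₂·x₁ − z₁·x₂)/(z₂ − z₁) = (0.8064·0.076 − (-0.5244)·0.26)/1.331 = 0.149.
Then σ = (x₂ − x₁)/(z₂ − z₁) = (0.26 − 0.076)/1.331 = 0.138.
Precision τ = 1/σ² = 1/0.1383² = 52.3.

μ = 0.149, τ = 52.3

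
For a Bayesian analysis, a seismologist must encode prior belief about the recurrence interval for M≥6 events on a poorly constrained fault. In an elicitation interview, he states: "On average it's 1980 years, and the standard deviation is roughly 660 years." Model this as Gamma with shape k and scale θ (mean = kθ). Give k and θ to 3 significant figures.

k ≈ 9, θ ≈ 220

For Gamma(k, scale θ): mean = kθ, variance = kθ², so CV = 1/√k.
CV = SD/mean = 660/1980 = 0.3333, hence k = 1/CV² = 9.
Then θ = mean/k = 1980/9 = 220.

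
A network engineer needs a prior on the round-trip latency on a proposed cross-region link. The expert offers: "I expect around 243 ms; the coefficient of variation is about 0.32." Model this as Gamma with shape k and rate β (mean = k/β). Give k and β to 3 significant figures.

For Gamma(k, rate β): mean = k/β, variance = k/β², so CV = 1/√k.
CV = 0.32, hence k = 1/CV² = 9.77.
Then β = k/mean = 9.77/243 = 0.0402.

k ≈ 9.77, β ≈ 0.0402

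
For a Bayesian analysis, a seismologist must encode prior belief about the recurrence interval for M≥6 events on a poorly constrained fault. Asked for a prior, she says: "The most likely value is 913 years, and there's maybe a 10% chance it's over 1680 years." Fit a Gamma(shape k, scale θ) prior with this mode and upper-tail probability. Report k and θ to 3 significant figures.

Gamma(k,θ) with k>1 has mode (k−1)θ, so θ = 913/(k−1).
Need P(X < 1680) = 0.9 with θ tied to k this way. Start at k = 2, θ = 913: P(X<1680) ≈ 0.549.
Too low — raise k to concentrate. Iterating converges to k ≈ 6.13.
Then θ = 913/(6.13−1) ≈ 178.

k ≈ 6.13, θ ≈ 178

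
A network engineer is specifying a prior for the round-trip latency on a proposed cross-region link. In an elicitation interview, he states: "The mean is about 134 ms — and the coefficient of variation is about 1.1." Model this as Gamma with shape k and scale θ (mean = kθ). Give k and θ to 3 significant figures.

For Gamma(k, scale θ): mean = kθ, variance = kθ², so CV = 1/√k.
CV = 1.1, hence k = 1/CV² = 0.826.
Then θ = mean/k = 134/0.826 = 162.

k ≈ 0.826, θ ≈ 162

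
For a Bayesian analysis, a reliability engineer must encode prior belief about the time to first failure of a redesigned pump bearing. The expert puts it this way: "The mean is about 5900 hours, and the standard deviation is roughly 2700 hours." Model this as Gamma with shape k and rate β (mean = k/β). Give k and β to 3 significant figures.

k ≈ 4.78, β ≈ 0.000809

For Gamma(k, rate β): mean = k/β, variance = k/β², so CV = 1/√k.
CV = SD/mean = 2700/5900 = 0.4576, hence k = 1/CV² = 4.78.
Then β = k/mean = 4.78/5900 = 0.000809.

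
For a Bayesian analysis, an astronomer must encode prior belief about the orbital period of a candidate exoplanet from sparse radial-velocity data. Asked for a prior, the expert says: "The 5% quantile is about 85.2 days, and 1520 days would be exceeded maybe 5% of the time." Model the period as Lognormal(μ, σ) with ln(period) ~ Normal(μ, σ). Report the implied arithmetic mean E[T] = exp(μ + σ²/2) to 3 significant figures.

If T ~ Lognormal(μ,σ) then ln T ~ Normal(μ,σ), so the p-quantile of ln T is μ + z_p·σ.
ln(85.2) = 4.445 and ln(1520) = 7.326; z_{0.05} = -1.645, z_{0.95} = 1.645.
σ = (7.326 − 4.445)/(1.645 − (-1.645)) = 0.876.
μ = 4.445 − (-1.645)·0.876 = 5.886.
E[T] = exp(μ + σ²/2) = exp(5.886 + 0.3836) = 528 days.

E[T] ≈ 528 days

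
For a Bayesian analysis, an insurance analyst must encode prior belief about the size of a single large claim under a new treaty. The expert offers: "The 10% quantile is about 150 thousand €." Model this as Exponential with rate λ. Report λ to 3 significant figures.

P(T < 150.0) = 1 − e^(−λ·150.0) = 0.1, so λ = −ln(1−0.1)/150.0 = −ln(0.9)/150.0 = 0.000702.

λ ≈ 0.000702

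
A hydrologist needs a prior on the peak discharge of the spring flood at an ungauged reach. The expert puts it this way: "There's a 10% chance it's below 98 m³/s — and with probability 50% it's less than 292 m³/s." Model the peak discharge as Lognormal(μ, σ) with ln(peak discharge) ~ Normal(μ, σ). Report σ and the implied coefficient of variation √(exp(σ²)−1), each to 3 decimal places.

σ ≈ 0.852, CV ≈ 1.033

If T ~ Lognormal(μ,σ) then ln T ~ Normal(μ,σ), so the p-quantile of ln T is μ + z_p·σ.
ln(98) = 4.585 and ln(292) = 5.677; z_{0.1} = -1.282, z_{0.5} = 0.
σ = (5.677 − 4.585)/(0 − (-1.282)) = 0.852.
μ = 4.585 − (-1.282)·0.852 = 5.677.
CV = √(exp(σ²)−1) = √(exp(0.7258)−1) = 1.033.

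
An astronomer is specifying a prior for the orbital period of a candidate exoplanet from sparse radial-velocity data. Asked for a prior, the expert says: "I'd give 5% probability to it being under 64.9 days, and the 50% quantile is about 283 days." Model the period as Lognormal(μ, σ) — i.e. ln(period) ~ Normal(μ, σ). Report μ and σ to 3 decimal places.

If T ~ Lognormal(μ,σ) then ln T ~ Normal(μ,σ), so the p-quantile of ln T is μ + z_p·σ.
ln(64.9) = 4.173 and ln(283) = 5.645; z_{0.05} = -1.645, z_{0.5} = 0.
σ = (5.645 − 4.173)/(0 − (-1.645)) = 0.895.
μ = 4.173 − (-1.645)·0.895 = 5.645.

μ ≈ 5.645, σ ≈ 0.895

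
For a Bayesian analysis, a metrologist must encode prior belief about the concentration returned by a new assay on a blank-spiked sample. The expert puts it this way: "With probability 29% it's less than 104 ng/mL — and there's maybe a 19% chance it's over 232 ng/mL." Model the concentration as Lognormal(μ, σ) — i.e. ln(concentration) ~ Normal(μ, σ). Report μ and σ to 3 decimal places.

If T ~ Lognormal(μ,σ) then ln T ~ Normal(μ,σ), so the p-quantile of ln T is μ + z_p·σ.
ln(104) = 4.644 and ln(232) = 5.447; z_{0.29} = -0.5534, z_{0.81} = 0.8779.
σ = (5.447 − 4.644)/(0.8779 − (-0.5534)) = 0.561.
μ = 4.644 − (-0.5534)·0.561 = 4.955.

μ ≈ 4.955, σ ≈ 0.561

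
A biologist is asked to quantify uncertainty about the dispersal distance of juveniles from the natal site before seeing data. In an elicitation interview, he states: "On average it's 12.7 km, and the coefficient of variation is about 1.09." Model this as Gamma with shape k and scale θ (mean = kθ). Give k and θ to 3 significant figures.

For Gamma(k, scale θ): mean = kθ, variance = kθ², so CV = 1/√k.
CV = 1.09, hence k = 1/CV² = 0.842.
Then θ = mean/k = 12.7/0.842 = 15.1.

k ≈ 0.842, θ ≈ 15.1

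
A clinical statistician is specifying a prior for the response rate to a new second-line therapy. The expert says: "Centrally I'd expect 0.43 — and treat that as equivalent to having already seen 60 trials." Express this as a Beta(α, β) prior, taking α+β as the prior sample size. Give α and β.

α = 25.8, β = 34.2

Under the effective-sample-size interpretation, Beta(α, β) has prior mean α/(α+β) and prior sample size α+β.
So α+β = 60 and α/(α+β) = 0.43, giving α = 0.43·60 = 25.8 and β = 60 − 25.8 = 34.2.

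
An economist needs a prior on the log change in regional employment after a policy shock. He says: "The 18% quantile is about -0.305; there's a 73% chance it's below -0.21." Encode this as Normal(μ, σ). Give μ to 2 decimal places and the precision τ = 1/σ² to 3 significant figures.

The p-quantile of Normal(μ,σ) is μ + z_p·σ, with z_{0.18} = -0.9154 and z_{0.73} = 0.6128.
Eliminate σ: μ = (z₂·x₁ − z₁·x₂)/(z₂ − z₁) = (0.6128·-0.305 − (-0.9154)·-0.21)/1.528 = -0.25.
Then σ = (x₂ − x₁)/(z₂ − z₁) = (-0.21 − -0.305)/1.528 = 0.06.
Precision τ = 1/σ² = 1/0.06217² = 259.

μ = -0.25, τ = 259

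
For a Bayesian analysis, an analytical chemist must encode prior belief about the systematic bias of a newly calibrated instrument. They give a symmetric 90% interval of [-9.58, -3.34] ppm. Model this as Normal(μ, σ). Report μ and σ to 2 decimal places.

μ = -6.46, σ = 1.90

A symmetric 90% interval runs μ ± z·σ with z = 1.645.
Half-width = 3.12, so σ = 3.12/1.645 = 1.90.
μ is the interval midpoint, -6.46.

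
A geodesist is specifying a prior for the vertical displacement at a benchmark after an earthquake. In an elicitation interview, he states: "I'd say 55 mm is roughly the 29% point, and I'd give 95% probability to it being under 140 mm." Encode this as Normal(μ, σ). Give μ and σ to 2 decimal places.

μ = 76.40, σ = 38.67

For Normal(μ,σ), the p-quantile is μ + z_p·σ. Here z_{0.29} = -0.5534, z_{0.95} = 1.645.
So 55 = μ − 0.5534σ and 140 = μ + 1.645σ.
Subtracting: σ = (140 − 55)/(1.645 − (-0.5534)) = 38.67.
Then μ = 55 − (-0.5534)·38.67 = 76.40.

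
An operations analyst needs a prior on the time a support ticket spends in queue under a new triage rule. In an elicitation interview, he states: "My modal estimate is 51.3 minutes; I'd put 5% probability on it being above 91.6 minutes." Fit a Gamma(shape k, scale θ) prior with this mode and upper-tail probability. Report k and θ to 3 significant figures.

k ≈ 9.29, θ ≈ 6.18

Gamma(k,θ) with k>1 has mode (k−1)θ, so θ = 51.3/(k−1).
Need P(X < 91.6) = 0.95 with θ tied to k this way. Start at k = 2, θ = 51.3: P(X<91.6) ≈ 0.533.
Too low — raise k to concentrate. Iterating converges to k ≈ 9.29.
Then θ = 51.3/(9.29−1) ≈ 6.18.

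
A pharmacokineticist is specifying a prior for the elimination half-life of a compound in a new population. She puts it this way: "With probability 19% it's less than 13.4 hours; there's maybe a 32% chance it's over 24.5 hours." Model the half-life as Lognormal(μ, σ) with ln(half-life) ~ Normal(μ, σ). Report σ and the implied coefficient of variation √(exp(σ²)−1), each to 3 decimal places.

If T ~ Lognormal(μ,σ) then ln T ~ Normal(μ,σ), so the p-quantile of ln T is μ + z_p·σ.
ln(13.4) = 2.595 and ln(24.5) = 3.199; z_{0.19} = -0.8779, z_{0.68} = 0.4677.
σ = (3.199 − 2.595)/(0.4677 − (-0.8779)) = 0.448.
μ = 2.595 − (-0.8779)·0.448 = 2.989.
CV = √(exp(σ²)−1) = √(exp(0.2011)−1) = 0.472.

σ ≈ 0.448, CV ≈ 0.472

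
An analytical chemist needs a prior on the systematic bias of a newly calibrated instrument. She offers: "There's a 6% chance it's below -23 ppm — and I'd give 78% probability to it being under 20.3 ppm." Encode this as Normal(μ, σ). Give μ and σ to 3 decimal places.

For Normal(μ,σ), the p-quantile is μ + z_p·σ. Here z_{0.06} = -1.555, z_{0.78} = 0.7722.
So -23 = μ − 1.555σ and 20.3 = μ + 0.7722σ.
Subtracting: σ = (20.3 − -23)/(0.7722 − (-1.555)) = 18.608.
Then μ = -23 − (-1.555)·18.608 = 5.931.

μ = 5.931, σ = 18.608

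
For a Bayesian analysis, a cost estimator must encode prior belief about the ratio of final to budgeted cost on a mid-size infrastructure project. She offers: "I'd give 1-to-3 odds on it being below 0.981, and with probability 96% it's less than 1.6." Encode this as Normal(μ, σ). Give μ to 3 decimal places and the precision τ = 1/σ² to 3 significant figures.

μ = 1.153, τ = 15.3

The p-quantile of Normal(μ,σ) is μ + z_p·σ, with z_{0.25} = -0.6745 and z_{0.96} = 1.751.
Eliminate σ: μ = (z₂·x₁ − z₁·x₂)/(z₂ − z₁) = (1.751·0.981 − (-0.6745)·1.6)/2.425 = 1.153.
Then σ = (x₂ − x₁)/(z₂ − z₁) = (1.6 − 0.981)/2.425 = 0.255.
Precision τ = 1/σ² = 1/0.2552² = 15.3.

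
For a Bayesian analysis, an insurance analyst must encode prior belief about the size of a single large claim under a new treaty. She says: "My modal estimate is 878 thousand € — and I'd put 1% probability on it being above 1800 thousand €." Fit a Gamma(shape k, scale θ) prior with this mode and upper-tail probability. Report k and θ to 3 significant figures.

Gamma(k,θ) with k>1 has mode (k−1)θ, so θ = 878/(k−1).
Need P(X < 1800) = 0.99 with θ tied to k this way. Start at k = 2, θ = 878: P(X<1800) ≈ 0.607.
Too low — raise k to concentrate. Iterating converges to k ≈ 10.5.
Then θ = 878/(10.5−1) ≈ 92.6.

k ≈ 10.5, θ ≈ 92.6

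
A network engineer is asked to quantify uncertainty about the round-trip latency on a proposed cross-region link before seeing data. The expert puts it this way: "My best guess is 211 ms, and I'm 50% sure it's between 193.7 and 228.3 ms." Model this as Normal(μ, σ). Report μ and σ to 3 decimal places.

A symmetric 50% interval runs μ ± z·σ with z = 0.6745.
Half-width = 17.3, so σ = 17.3/0.6745 = 25.649.
μ is the stated best guess, 211.000.

μ = 211.000, σ = 25.649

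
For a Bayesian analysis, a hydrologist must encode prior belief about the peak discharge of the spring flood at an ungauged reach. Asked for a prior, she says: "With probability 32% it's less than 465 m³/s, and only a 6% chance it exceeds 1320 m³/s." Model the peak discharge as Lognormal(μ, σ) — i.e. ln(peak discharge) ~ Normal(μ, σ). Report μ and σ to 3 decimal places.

If T ~ Lognormal(μ,σ) then ln T ~ Normal(μ,σ), so the p-quantile of ln T is μ + z_p·σ.
ln(465) = 6.142 and ln(1320) = 7.185; z_{0.32} = -0.4677, z_{0.94} = 1.555.
σ = (7.185 − 6.142)/(1.555 − (-0.4677)) = 0.516.
μ = 6.142 − (-0.4677)·0.516 = 6.383.

μ ≈ 6.383, σ ≈ 0.516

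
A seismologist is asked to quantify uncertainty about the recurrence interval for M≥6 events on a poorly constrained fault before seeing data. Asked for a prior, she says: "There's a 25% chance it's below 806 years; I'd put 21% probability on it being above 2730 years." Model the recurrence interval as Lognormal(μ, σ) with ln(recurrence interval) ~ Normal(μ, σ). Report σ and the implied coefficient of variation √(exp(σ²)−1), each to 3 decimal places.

σ ≈ 0.824, CV ≈ 0.985

If T ~ Lognormal(μ,σ) then ln T ~ Normal(μ,σ), so the p-quantile of ln T is μ + z_p·σ.
ln(806) = 6.692 and ln(2730) = 7.912; z_{0.25} = -0.6745, z_{0.79} = 0.8064.
σ = (7.912 − 6.692)/(0.8064 − (-0.6745)) = 0.824.
μ = 6.692 − (-0.6745)·0.824 = 7.248.
CV = √(exp(σ²)−1) = √(exp(0.6786)−1) = 0.985.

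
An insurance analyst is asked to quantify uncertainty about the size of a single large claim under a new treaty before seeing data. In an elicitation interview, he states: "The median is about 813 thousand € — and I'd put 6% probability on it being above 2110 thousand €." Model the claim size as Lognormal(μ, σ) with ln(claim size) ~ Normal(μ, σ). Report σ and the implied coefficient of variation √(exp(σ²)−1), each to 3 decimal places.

σ ≈ 0.613, CV ≈ 0.676

If T ~ Lognormal(μ,σ) then ln T ~ Normal(μ,σ), so the p-quantile of ln T is μ + z_p·σ.
ln(813) = 6.701 and ln(2110) = 7.654; z_{0.5} = 0, z_{0.94} = 1.555.
σ = (7.654 − 6.701)/(1.555 − (0)) = 0.613.
μ = 6.701 − (0)·0.613 = 6.701.
CV = √(exp(σ²)−1) = √(exp(0.3763)−1) = 0.676.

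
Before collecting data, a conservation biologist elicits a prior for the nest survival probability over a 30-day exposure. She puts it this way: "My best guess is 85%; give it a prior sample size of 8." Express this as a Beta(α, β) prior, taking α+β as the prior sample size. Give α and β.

Under the effective-sample-size interpretation, Beta(α, β) has prior mean α/(α+β) and prior sample size α+β.
So α+β = 8 and α/(α+β) = 0.85, giving α = 0.85·8 = 6.8 and β = 8 − 6.8 = 1.2.

α = 6.8, β = 1.2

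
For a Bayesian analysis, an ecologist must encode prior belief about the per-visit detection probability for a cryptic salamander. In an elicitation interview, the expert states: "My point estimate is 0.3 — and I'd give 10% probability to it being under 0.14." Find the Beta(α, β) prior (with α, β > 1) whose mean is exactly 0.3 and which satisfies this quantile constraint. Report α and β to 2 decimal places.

With mean 0.3 fixed, write α = 0.3s, β = 0.7s where s = α+β.
Need P(θ < 0.14) = 0.1 under Beta(0.3s, 0.7s). Normal approximation: (q−m)/√(m(1−m)/s) ≈ z_{0.1} = -1.28, so s ≈ 0.3·0.7·(-1.28)²/(0.14−0.3)² = 13.5.
At s = 13.5: P(θ<0.14) ≈ 0.081. Adjusting to match 0.1 gives s ≈ 11.57.
So α = 0.3·11.57 ≈ 3.47, β = 0.7·11.57 ≈ 8.10.

α ≈ 3.47, β ≈ 8.10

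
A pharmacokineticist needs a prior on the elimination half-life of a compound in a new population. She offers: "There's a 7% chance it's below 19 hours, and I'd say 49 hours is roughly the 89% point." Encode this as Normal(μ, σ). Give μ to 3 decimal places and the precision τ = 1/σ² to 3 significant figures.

μ = 35.384, τ = 0.00811

For Normal(μ,σ), the p-quantile is μ + z_p·σ. Here z_{0.07} = -1.476, z_{0.89} = 1.227.
So 19 = μ − 1.476σ and 49 = μ + 1.227σ.
Subtracting: σ = (49 − 19)/(1.227 − (-1.476)) = 11.102.
Then μ = 19 − (-1.476)·11.102 = 35.384.
Precision τ = 1/σ² = 1/11.1² = 0.00811.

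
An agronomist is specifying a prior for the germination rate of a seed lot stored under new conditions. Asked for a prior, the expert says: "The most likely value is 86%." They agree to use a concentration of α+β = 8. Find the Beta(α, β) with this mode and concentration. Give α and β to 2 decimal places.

α = 6.16, β = 1.84

For α,β > 1 the Beta mode is (α−1)/(α+β−2). With α+β = 8, the mode is (α−1)/6.
Set (α−1)/6 = 0.86 → α = 1 + 0.86·6 = 6.16.
β = 8 − α = 1.84.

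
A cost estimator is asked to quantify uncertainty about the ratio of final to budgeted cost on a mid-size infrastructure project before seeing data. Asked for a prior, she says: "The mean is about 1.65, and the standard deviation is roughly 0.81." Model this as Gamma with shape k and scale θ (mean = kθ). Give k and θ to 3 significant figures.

For Gamma(k, scale θ): mean = kθ, variance = kθ², so CV = 1/√k.
CV = SD/mean = 0.81/1.65 = 0.4909, hence k = 1/CV² = 4.15.
Then θ = mean/k = 1.65/4.15 = 0.398.

k ≈ 4.15, θ ≈ 0.398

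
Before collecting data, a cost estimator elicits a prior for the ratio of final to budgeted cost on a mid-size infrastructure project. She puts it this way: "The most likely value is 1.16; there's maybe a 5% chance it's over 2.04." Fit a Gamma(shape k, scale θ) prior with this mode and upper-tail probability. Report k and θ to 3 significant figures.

k ≈ 9.75, θ ≈ 0.133

Gamma(k,θ) with k>1 has mode (k−1)θ, so θ = 1.16/(k−1).
Need P(X < 2.04) = 0.95 with θ tied to k this way. Start at k = 2, θ = 1.16: P(X<2.04) ≈ 0.525.
Too low — raise k to concentrate. Iterating converges to k ≈ 9.75.
Then θ = 1.16/(9.75−1) ≈ 0.133.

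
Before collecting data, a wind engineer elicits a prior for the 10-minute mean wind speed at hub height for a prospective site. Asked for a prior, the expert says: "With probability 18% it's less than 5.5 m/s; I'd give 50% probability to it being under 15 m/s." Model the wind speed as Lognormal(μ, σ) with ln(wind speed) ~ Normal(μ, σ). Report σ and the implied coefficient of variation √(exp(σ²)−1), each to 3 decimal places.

σ ≈ 1.096, CV ≈ 1.525

If T ~ Lognormal(μ,σ) then ln T ~ Normal(μ,σ), so the p-quantile of ln T is μ + z_p·σ.
ln(5.5) = 1.705 and ln(15) = 2.708; z_{0.18} = -0.9154, z_{0.5} = 0.
σ = (2.708 − 1.705)/(0 − (-0.9154)) = 1.096.
μ = 1.705 − (-0.9154)·1.096 = 2.708.
CV = √(exp(σ²)−1) = √(exp(1.2014)−1) = 1.525.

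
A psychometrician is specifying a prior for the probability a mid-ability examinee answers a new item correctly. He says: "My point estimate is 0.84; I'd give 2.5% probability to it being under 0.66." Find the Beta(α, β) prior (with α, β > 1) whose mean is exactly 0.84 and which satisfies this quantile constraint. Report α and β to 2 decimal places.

α ≈ 17.62, β ≈ 3.36

With mean 0.84 fixed, write α = 0.84s, β = 0.16s where s = α+β.
Need P(θ < 0.66) = 0.025 under Beta(0.84s, 0.16s). Normal approximation: (q−m)/√(m(1−m)/s) ≈ z_{0.025} = -1.96, so s ≈ 0.84·0.16·(-1.96)²/(0.66−0.84)² = 15.9.
At s = 15.9: P(θ<0.66) ≈ 0.041. Adjusting to match 0.025 gives s ≈ 20.97.
So α = 0.84·20.97 ≈ 17.62, β = 0.16·20.97 ≈ 3.36.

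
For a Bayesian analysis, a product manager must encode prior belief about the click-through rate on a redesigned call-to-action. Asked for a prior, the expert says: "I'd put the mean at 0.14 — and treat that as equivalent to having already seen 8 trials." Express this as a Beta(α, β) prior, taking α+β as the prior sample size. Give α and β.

α = 1.12, β = 6.88

Under the effective-sample-size interpretation, Beta(α, β) has prior mean α/(α+β) and prior sample size α+β.
So α+β = 8 and α/(α+β) = 0.14, giving α = 0.14·8 = 1.12 and β = 8 − 1.12 = 6.88.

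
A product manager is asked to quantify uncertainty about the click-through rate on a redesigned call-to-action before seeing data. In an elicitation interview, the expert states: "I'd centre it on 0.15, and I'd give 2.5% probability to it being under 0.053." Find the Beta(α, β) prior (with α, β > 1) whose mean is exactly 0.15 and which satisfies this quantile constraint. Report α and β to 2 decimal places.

α ≈ 5.12, β ≈ 28.99

With mean 0.15 fixed, write α = 0.15s, β = 0.85s where s = α+β.
Need P(θ < 0.053) = 0.025 under Beta(0.15s, 0.85s). Normal approximation: (q−m)/√(m(1−m)/s) ≈ z_{0.025} = -1.96, so s ≈ 0.15·0.85·(-1.96)²/(0.053−0.15)² = 52.1.
At s = 52.1: P(θ<0.053) ≈ 0.007. Adjusting to match 0.025 gives s ≈ 34.10.
So α = 0.15·34.10 ≈ 5.12, β = 0.85·34.10 ≈ 28.99.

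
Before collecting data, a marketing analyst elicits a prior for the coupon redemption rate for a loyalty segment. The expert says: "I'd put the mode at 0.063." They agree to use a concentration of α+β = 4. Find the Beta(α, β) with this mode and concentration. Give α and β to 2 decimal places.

For α,β > 1 the Beta mode is (α−1)/(α+β−2). With α+β = 4, the mode is (α−1)/2.
Set (α−1)/2 = 0.063 → α = 1 + 0.063·2 = 1.13.
β = 4 − α = 2.87.

α = 1.13, β = 2.87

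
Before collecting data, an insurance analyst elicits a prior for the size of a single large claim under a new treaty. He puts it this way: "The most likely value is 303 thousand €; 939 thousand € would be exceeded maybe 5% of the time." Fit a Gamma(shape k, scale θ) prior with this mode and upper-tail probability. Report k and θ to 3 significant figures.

Gamma(k,θ) with k>1 has mode (k−1)θ, so θ = 303/(k−1).
Need P(X < 939) = 0.95 with θ tied to k this way. Start at k = 2, θ = 303: P(X<939) ≈ 0.815.
Too low — raise k to concentrate. Iterating converges to k ≈ 3.06.
Then θ = 303/(3.06−1) ≈ 147.

k ≈ 3.06, θ ≈ 147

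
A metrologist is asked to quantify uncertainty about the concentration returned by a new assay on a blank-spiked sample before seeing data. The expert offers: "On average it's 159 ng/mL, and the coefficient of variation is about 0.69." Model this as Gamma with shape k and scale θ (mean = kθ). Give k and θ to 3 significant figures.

k ≈ 2.1, θ ≈ 75.7

For Gamma(k, scale θ): mean = kθ, variance = kθ², so CV = 1/√k.
CV = 0.69, hence k = 1/CV² = 2.1.
Then θ = mean/k = 159/2.1 = 75.7.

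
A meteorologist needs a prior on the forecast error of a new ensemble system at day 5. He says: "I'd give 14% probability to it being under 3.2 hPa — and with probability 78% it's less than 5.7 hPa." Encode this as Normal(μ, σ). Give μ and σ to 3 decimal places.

The p-quantile of Normal(μ,σ) is μ + z_p·σ, with z_{0.14} = -1.08 and z_{0.78} = 0.7722.
Eliminate σ: μ = (z₂·x₁ − z₁·x₂)/(z₂ − z₁) = (0.7722·3.2 − (-1.08)·5.7)/1.853 = 4.658.
Then σ = (x₂ − x₁)/(z₂ − z₁) = (5.7 − 3.2)/1.853 = 1.350.

μ = 4.658, σ = 1.350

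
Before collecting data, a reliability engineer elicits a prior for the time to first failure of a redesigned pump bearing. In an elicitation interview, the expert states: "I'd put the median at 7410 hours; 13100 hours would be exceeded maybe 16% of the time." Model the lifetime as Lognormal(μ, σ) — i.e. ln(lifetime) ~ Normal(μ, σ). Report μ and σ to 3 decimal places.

μ ≈ 8.911, σ ≈ 0.573

If T ~ Lognormal(μ,σ) then ln T ~ Normal(μ,σ), so the p-quantile of ln T is μ + z_p·σ.
ln(7410) = 8.911 and ln(13100) = 9.48; z_{0.5} = 0, z_{0.84} = 0.9945.
σ = (9.48 − 8.911)/(0.9945 − (0)) = 0.573.
μ = 8.911 − (0)·0.573 = 8.911.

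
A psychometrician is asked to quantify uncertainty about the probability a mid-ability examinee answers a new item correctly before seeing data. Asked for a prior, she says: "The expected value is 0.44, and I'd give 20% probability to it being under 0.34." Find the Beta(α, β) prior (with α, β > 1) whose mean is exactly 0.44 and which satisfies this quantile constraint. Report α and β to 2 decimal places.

α ≈ 7.82, β ≈ 9.96

With mean 0.44 fixed, write α = 0.44s, β = 0.56s where s = α+β.
Need P(θ < 0.34) = 0.2 under Beta(0.44s, 0.56s). Normal approximation: (q−m)/√(m(1−m)/s) ≈ z_{0.2} = -0.842, so s ≈ 0.44·0.56·(-0.842)²/(0.34−0.44)² = 17.5.
At s = 17.5: P(θ<0.34) ≈ 0.202. Adjusting to match 0.2 gives s ≈ 17.78.
So α = 0.44·17.78 ≈ 7.82, β = 0.56·17.78 ≈ 9.96.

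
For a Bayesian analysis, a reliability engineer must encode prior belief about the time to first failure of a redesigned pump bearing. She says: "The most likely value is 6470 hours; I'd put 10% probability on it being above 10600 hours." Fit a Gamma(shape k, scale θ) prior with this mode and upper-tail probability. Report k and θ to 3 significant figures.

Gamma(k,θ) with k>1 has mode (k−1)θ, so θ = 6470/(k−1).
Need P(X < 10600) = 0.9 with θ tied to k this way. Start at k = 2, θ = 6470: P(X<10600) ≈ 0.487.
Too low — raise k to concentrate. Iterating converges to k ≈ 8.73.
Then θ = 6470/(8.73−1) ≈ 837.

k ≈ 8.73, θ ≈ 837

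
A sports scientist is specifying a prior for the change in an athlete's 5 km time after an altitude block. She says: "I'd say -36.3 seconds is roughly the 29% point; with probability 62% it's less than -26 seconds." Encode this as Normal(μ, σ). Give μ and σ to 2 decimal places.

For Normal(μ,σ), the p-quantile is μ + z_p·σ. Here z_{0.29} = -0.5534, z_{0.62} = 0.3055.
So -36.3 = μ − 0.5534σ and -26 = μ + 0.3055σ.
Subtracting: σ = (-26 − -36.3)/(0.3055 − (-0.5534)) = 11.99.
Then μ = -36.3 − (-0.5534)·11.99 = -29.66.

μ = -29.66, σ = 11.99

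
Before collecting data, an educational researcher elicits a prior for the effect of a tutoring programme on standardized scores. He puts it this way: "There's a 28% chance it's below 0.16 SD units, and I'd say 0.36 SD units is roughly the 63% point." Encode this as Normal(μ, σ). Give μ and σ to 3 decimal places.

μ = 0.287, σ = 0.219

The p-quantile of Normal(μ,σ) is μ + z_p·σ, with z_{0.28} = -0.5828 and z_{0.63} = 0.3319.
Eliminate σ: μ = (z₂·x₁ − z₁·x₂)/(z₂ − z₁) = (0.3319·0.16 − (-0.5828)·0.36)/0.9147 = 0.287.
Then σ = (x₂ − x₁)/(z₂ − z₁) = (0.36 − 0.16)/0.9147 = 0.219.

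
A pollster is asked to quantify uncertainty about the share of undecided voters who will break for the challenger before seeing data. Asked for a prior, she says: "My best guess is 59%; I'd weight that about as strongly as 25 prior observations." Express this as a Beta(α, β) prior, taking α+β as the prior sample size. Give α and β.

α = 14.75, β = 10.25

Under the effective-sample-size interpretation, Beta(α, β) has prior mean α/(α+β) and prior sample size α+β.
So α+β = 25 and α/(α+β) = 0.59, giving α = 0.59·25 = 14.75 and β = 25 − 14.75 = 10.25.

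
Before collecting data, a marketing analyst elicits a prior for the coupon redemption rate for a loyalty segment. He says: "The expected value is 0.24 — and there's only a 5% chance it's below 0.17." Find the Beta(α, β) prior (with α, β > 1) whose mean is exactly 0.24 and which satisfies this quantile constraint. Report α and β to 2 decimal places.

α ≈ 21.77, β ≈ 68.92

With mean 0.24 fixed, write α = 0.24s, β = 0.76s where s = α+β.
Need P(θ < 0.17) = 0.05 under Beta(0.24s, 0.76s). Normal approximation: (q−m)/√(m(1−m)/s) ≈ z_{0.05} = -1.64, so s ≈ 0.24·0.76·(-1.64)²/(0.17−0.24)² = 100.7.
At s = 100.7: P(θ<0.17) ≈ 0.041. Adjusting to match 0.05 gives s ≈ 90.69.
So α = 0.24·90.69 ≈ 21.77, β = 0.76·90.69 ≈ 68.92.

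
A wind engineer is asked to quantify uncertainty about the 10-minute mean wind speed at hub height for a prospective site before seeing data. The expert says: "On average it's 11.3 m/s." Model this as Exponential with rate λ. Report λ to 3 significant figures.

λ ≈ 0.0885

Exponential mean = 1/λ, so λ = 1/11.3 = 0.0885.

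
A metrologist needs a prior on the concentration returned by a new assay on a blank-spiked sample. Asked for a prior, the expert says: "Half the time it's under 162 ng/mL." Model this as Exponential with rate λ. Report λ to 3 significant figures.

Exponential median = ln 2 / λ, so λ = ln 2 / 162.0 = 0.00428.

λ ≈ 0.00428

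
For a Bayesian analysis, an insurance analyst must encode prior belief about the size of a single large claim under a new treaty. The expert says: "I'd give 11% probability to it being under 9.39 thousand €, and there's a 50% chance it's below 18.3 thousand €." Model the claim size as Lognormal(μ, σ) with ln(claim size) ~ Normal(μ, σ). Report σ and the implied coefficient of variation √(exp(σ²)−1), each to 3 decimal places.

If T ~ Lognormal(μ,σ) then ln T ~ Normal(μ,σ), so the p-quantile of ln T is μ + z_p·σ.
ln(9.39) = 2.24 and ln(18.3) = 2.907; z_{0.11} = -1.227, z_{0.5} = 0.
σ = (2.907 − 2.24)/(0 − (-1.227)) = 0.544.
μ = 2.24 − (-1.227)·0.544 = 2.907.
CV = √(exp(σ²)−1) = √(exp(0.2960)−1) = 0.587.

σ ≈ 0.544, CV ≈ 0.587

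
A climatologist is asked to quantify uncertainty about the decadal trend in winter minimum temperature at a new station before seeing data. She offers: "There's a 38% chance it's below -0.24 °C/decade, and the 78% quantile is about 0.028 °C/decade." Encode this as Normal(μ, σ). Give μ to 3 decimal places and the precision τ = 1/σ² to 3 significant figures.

μ = -0.164, τ = 16.2

For Normal(μ,σ), the p-quantile is μ + z_p·σ. Here z_{0.38} = -0.3055, z_{0.78} = 0.7722.
So -0.24 = μ − 0.3055σ and 0.028 = μ + 0.7722σ.
Subtracting: σ = (0.028 − -0.24)/(0.7722 − (-0.3055)) = 0.249.
Then μ = -0.24 − (-0.3055)·0.249 = -0.164.
Precision τ = 1/σ² = 1/0.2487² = 16.2.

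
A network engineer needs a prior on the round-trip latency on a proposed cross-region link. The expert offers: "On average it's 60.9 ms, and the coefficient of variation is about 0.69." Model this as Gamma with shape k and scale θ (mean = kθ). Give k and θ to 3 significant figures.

For Gamma(k, scale θ): mean = kθ, variance = kθ², so CV = 1/√k.
CV = 0.69, hence k = 1/CV² = 2.1.
Then θ = mean/k = 60.9/2.1 = 29.

k ≈ 2.1, θ ≈ 29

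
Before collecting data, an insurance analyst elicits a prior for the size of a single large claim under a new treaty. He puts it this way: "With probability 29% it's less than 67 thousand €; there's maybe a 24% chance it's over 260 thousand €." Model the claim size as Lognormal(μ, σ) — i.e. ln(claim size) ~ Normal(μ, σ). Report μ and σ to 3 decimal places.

μ ≈ 4.800, σ ≈ 1.076

If T ~ Lognormal(μ,σ) then ln T ~ Normal(μ,σ), so the p-quantile of ln T is μ + z_p·σ.
ln(67) = 4.205 and ln(260) = 5.561; z_{0.29} = -0.5534, z_{0.76} = 0.7063.
σ = (5.561 − 4.205)/(0.7063 − (-0.5534)) = 1.076.
μ = 4.205 − (-0.5534)·1.076 = 4.800.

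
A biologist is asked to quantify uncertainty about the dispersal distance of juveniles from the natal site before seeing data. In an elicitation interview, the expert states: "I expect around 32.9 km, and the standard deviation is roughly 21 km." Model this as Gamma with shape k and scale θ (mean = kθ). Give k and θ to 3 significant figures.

For Gamma(k, scale θ): mean = kθ, variance = kθ², so CV = 1/√k.
CV = SD/mean = 21/32.9 = 0.6383, hence k = 1/CV² = 2.45.
Then θ = mean/k = 32.9/2.45 = 13.4.

k ≈ 2.45, θ ≈ 13.4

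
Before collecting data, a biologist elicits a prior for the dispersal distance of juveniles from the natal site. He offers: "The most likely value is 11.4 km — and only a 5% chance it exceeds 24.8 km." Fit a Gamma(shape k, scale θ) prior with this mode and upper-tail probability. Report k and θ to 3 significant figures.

Gamma(k,θ) with k>1 has mode (k−1)θ, so θ = 11.4/(k−1).
Need P(X < 24.8) = 0.95 with θ tied to k this way. Start at k = 2, θ = 11.4: P(X<24.8) ≈ 0.639.
Too low — raise k to concentrate. Iterating converges to k ≈ 5.56.
Then θ = 11.4/(5.56−1) ≈ 2.5.

k ≈ 5.56, θ ≈ 2.5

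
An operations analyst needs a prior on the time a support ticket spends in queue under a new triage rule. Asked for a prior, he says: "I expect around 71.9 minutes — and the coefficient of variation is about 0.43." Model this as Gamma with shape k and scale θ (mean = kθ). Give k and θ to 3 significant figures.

For Gamma(k, scale θ): mean = kθ, variance = kθ², so CV = 1/√k.
CV = 0.43, hence k = 1/CV² = 5.41.
Then θ = mean/k = 71.9/5.41 = 13.3.

k ≈ 5.41, θ ≈ 13.3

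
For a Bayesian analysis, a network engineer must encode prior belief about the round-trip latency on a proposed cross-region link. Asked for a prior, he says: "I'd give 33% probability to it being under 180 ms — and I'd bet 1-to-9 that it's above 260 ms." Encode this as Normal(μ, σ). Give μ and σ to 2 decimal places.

μ = 200.44, σ = 46.47

For Normal(μ,σ), the p-quantile is μ + z_p·σ. Here z_{0.33} = -0.4399, z_{0.9} = 1.282.
So 180 = μ − 0.4399σ and 260 = μ + 1.282σ.
Subtracting: σ = (260 − 180)/(1.282 − (-0.4399)) = 46.47.
Then μ = 180 − (-0.4399)·46.47 = 200.44.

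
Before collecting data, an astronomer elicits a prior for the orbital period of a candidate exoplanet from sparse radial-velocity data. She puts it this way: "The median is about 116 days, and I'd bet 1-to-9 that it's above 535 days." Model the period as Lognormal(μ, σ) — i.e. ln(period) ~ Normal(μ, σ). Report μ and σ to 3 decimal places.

μ ≈ 4.754, σ ≈ 1.193

If T ~ Lognormal(μ,σ) then ln T ~ Normal(μ,σ), so the p-quantile of ln T is μ + z_p·σ.
ln(116) = 4.754 and ln(535) = 6.282; z_{0.5} = 0, z_{0.9} = 1.282.
σ = (6.282 − 4.754)/(1.282 − (0)) = 1.193.
μ = 4.754 − (0)·1.193 = 4.754.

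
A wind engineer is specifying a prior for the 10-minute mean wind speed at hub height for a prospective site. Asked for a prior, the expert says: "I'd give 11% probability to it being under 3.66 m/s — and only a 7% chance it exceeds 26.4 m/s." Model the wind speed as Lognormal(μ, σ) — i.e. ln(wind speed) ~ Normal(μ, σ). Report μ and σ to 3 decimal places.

If T ~ Lognormal(μ,σ) then ln T ~ Normal(μ,σ), so the p-quantile of ln T is μ + z_p·σ.
ln(3.66) = 1.297 and ln(26.4) = 3.273; z_{0.11} = -1.227, z_{0.93} = 1.476.
σ = (3.273 − 1.297)/(1.476 − (-1.227)) = 0.731.
μ = 1.297 − (-1.227)·0.731 = 2.194.

μ ≈ 2.194, σ ≈ 0.731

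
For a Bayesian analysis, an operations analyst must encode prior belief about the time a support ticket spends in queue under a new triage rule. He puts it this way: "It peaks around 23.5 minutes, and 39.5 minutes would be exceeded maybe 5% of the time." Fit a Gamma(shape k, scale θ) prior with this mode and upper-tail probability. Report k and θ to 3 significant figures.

Gamma(k,θ) with k>1 has mode (k−1)θ, so θ = 23.5/(k−1).
Need P(X < 39.5) = 0.95 with θ tied to k this way. Start at k = 2, θ = 23.5: P(X<39.5) ≈ 0.501.
Too low — raise k to concentrate. Iterating converges to k ≈ 11.4.
Then θ = 23.5/(11.4−1) ≈ 2.27.

k ≈ 11.4, θ ≈ 2.27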